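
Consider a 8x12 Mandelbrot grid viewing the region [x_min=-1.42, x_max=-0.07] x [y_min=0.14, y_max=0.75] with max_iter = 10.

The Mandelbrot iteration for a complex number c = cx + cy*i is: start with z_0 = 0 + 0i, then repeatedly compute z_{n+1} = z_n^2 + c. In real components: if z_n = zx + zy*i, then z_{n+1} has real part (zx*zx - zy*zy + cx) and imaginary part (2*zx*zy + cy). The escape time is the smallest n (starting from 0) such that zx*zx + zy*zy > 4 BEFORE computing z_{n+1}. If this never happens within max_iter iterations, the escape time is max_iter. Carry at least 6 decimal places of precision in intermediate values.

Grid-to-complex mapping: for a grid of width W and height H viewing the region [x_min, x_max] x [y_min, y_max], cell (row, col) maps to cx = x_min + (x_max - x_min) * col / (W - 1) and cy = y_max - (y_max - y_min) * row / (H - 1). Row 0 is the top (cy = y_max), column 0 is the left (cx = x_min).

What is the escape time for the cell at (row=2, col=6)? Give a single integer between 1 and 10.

z_0 = 0 + 0i, c = -0.2629 + 0.6391i
Iter 1: z = -0.2629 + 0.6391i, |z|^2 = 0.4775
Iter 2: z = -0.6022 + 0.3031i, |z|^2 = 0.4545
Iter 3: z = 0.0079 + 0.2740i, |z|^2 = 0.0752
Iter 4: z = -0.3379 + 0.6434i, |z|^2 = 0.5282
Iter 5: z = -0.5627 + 0.2043i, |z|^2 = 0.3584
Iter 6: z = 0.0120 + 0.4092i, |z|^2 = 0.1676
Iter 7: z = -0.4302 + 0.6489i, |z|^2 = 0.6061
Iter 8: z = -0.4989 + 0.0808i, |z|^2 = 0.2555
Iter 9: z = -0.0204 + 0.5585i, |z|^2 = 0.3123

Answer: 10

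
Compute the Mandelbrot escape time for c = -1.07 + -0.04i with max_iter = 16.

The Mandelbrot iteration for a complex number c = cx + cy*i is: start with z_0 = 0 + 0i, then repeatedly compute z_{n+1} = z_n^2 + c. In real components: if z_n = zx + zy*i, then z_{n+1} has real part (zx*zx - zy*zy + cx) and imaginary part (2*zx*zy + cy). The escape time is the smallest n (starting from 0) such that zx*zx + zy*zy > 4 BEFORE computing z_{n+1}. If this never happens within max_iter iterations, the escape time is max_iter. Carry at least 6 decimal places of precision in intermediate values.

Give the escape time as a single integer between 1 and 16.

z_0 = 0 + 0i, c = -1.0700 + -0.0400i
Iter 1: z = -1.0700 + -0.0400i, |z|^2 = 1.1465
Iter 2: z = 0.0733 + 0.0456i, |z|^2 = 0.0075
Iter 3: z = -1.0667 + -0.0333i, |z|^2 = 1.1390
Iter 4: z = 0.0668 + 0.0311i, |z|^2 = 0.0054
Iter 5: z = -1.0665 + -0.0359i, |z|^2 = 1.1387
Iter 6: z = 0.0662 + 0.0365i, |z|^2 = 0.0057
Iter 7: z = -1.0670 + -0.0352i, |z|^2 = 1.1396
Iter 8: z = 0.0672 + 0.0351i, |z|^2 = 0.0057
Iter 9: z = -1.0667 + -0.0353i, |z|^2 = 1.1391
Iter 10: z = 0.0666 + 0.0353i, |z|^2 = 0.0057
Iter 11: z = -1.0668 + -0.0353i, |z|^2 = 1.1393
Iter 12: z = 0.0668 + 0.0353i, |z|^2 = 0.0057
Iter 13: z = -1.0668 + -0.0353i, |z|^2 = 1.1393
Iter 14: z = 0.0668 + 0.0353i, |z|^2 = 0.0057
Iter 15: z = -1.0668 + -0.0353i, |z|^2 = 1.1393

Answer: 16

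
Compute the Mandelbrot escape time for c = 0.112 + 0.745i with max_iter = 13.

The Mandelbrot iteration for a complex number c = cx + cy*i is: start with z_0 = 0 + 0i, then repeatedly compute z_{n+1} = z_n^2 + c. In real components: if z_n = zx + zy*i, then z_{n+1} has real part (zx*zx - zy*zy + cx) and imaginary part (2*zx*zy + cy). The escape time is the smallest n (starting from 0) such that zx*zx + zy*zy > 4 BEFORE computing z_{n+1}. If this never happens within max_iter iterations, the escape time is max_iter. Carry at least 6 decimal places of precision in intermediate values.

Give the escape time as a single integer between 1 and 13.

z_0 = 0 + 0i, c = 0.1120 + 0.7450i
Iter 1: z = 0.1120 + 0.7450i, |z|^2 = 0.5676
Iter 2: z = -0.4305 + 0.9119i, |z|^2 = 1.0168
Iter 3: z = -0.5342 + -0.0401i, |z|^2 = 0.2870
Iter 4: z = 0.3958 + 0.7878i, |z|^2 = 0.7773
Iter 5: z = -0.3521 + 1.3686i, |z|^2 = 1.9970
Iter 6: z = -1.6372 + -0.2186i, |z|^2 = 2.7281
Iter 7: z = 2.7445 + 1.4609i, |z|^2 = 9.6664
Escaped at iteration 7

Answer: 7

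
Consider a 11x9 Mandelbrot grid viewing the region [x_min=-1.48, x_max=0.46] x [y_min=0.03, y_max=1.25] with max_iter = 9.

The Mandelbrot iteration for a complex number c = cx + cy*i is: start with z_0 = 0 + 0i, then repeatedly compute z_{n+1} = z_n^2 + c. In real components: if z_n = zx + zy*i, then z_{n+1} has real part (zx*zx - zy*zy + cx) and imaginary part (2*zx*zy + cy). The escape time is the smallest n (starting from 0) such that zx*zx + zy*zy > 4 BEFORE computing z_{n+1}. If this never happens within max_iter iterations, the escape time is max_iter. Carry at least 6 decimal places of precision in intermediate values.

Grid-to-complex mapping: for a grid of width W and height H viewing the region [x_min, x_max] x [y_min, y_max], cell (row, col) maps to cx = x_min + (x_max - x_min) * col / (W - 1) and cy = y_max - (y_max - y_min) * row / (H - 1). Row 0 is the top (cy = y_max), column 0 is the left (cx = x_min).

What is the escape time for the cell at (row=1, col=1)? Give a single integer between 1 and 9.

z_0 = 0 + 0i, c = -1.2860 + 1.0975i
Iter 1: z = -1.2860 + 1.0975i, |z|^2 = 2.8583
Iter 2: z = -0.8367 + -1.7253i, |z|^2 = 3.6766
Iter 3: z = -3.5625 + 3.9846i, |z|^2 = 28.5683
Escaped at iteration 3

Answer: 3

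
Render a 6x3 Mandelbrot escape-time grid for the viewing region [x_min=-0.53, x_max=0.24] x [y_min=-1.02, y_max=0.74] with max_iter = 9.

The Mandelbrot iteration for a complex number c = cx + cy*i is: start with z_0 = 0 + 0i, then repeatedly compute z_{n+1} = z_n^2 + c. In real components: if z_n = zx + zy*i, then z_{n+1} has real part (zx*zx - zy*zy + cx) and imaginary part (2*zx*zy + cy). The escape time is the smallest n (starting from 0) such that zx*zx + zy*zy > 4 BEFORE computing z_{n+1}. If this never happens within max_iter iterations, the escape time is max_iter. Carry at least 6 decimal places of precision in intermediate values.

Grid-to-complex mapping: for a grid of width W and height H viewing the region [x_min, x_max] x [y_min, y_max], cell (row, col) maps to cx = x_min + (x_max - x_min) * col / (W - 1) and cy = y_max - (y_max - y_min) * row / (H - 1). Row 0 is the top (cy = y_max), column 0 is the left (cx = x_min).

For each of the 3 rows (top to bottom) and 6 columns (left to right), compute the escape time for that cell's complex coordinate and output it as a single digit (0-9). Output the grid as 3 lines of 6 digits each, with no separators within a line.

Answer: 679976
999999
446744

Derivation:
(row=0, col=0): c = -0.5300 + 0.7400i → escape time 6
(row=0, col=1): c = -0.3760 + 0.7400i → escape time 7
(row=0, col=2): c = -0.2220 + 0.7400i → escape time 9
(row=0, col=3): c = -0.0680 + 0.7400i → escape time 9
(row=0, col=4): c = 0.0860 + 0.7400i → escape time 7
(row=0, col=5): c = 0.2400 + 0.7400i → escape time 6
(row=1, col=0): c = -0.5300 + -0.1400i → escape time 9
(row=1, col=1): c = -0.3760 + -0.1400i → escape time 9
(row=1, col=2): c = -0.2220 + -0.1400i → escape time 9
(row=1, col=3): c = -0.0680 + -0.1400i → escape time 9
(row=1, col=4): c = 0.0860 + -0.1400i → escape time 9
(row=1, col=5): c = 0.2400 + -0.1400i → escape time 9
(row=2, col=0): c = -0.5300 + -1.0200i → escape time 4
(row=2, col=1): c = -0.3760 + -1.0200i → escape time 4
(row=2, col=2): c = -0.2220 + -1.0200i → escape time 6
(row=2, col=3): c = -0.0680 + -1.0200i → escape time 7
(row=2, col=4): c = 0.0860 + -1.0200i → escape time 4
(row=2, col=5): c = 0.2400 + -1.0200i → escape time 4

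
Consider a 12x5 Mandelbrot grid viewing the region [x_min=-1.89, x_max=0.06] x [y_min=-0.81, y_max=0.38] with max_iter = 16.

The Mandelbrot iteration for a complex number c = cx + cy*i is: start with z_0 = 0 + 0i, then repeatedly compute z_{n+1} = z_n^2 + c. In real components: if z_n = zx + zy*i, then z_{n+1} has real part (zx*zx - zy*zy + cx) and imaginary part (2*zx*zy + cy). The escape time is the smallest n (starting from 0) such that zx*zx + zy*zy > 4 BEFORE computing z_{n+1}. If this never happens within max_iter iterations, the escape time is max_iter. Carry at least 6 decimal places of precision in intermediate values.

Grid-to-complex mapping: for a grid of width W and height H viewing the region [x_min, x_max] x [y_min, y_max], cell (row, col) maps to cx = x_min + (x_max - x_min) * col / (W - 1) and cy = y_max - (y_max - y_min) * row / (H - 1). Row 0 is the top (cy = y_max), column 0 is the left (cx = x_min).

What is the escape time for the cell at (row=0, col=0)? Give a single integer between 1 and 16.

z_0 = 0 + 0i, c = -1.8900 + 0.3800i
Iter 1: z = -1.8900 + 0.3800i, |z|^2 = 3.7165
Iter 2: z = 1.5377 + -1.0564i, |z|^2 = 3.4805
Iter 3: z = -0.6415 + -2.8689i, |z|^2 = 8.6418
Escaped at iteration 3

Answer: 3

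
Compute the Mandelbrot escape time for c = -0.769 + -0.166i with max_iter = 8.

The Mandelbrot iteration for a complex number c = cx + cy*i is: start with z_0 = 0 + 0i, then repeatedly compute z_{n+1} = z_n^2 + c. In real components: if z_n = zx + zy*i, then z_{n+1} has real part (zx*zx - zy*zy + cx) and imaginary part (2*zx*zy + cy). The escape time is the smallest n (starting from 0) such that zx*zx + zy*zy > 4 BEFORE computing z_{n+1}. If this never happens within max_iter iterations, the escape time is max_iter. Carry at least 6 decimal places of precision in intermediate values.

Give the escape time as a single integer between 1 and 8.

z_0 = 0 + 0i, c = -0.7690 + -0.1660i
Iter 1: z = -0.7690 + -0.1660i, |z|^2 = 0.6189
Iter 2: z = -0.2052 + 0.0893i, |z|^2 = 0.0501
Iter 3: z = -0.7349 + -0.2027i, |z|^2 = 0.5811
Iter 4: z = -0.2700 + 0.1318i, |z|^2 = 0.0903
Iter 5: z = -0.7135 + -0.2372i, |z|^2 = 0.5653
Iter 6: z = -0.3162 + 0.1725i, |z|^2 = 0.1298
Iter 7: z = -0.6987 + -0.2751i, |z|^2 = 0.5639

Answer: 8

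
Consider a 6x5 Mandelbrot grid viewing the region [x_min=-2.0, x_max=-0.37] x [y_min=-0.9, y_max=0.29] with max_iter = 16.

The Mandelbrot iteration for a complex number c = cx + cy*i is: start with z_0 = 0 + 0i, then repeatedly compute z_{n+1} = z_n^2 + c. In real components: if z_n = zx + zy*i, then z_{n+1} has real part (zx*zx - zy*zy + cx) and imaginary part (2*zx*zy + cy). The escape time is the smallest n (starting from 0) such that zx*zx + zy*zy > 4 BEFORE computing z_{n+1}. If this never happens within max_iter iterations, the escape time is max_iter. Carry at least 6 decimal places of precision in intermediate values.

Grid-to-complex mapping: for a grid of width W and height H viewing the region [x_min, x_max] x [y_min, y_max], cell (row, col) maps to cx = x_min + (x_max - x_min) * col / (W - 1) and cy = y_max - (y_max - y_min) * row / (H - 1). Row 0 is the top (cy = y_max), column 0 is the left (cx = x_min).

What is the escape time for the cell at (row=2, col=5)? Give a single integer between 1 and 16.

z_0 = 0 + 0i, c = -0.3700 + -0.3050i
Iter 1: z = -0.3700 + -0.3050i, |z|^2 = 0.2299
Iter 2: z = -0.3261 + -0.0793i, |z|^2 = 0.1126
Iter 3: z = -0.2699 + -0.2533i, |z|^2 = 0.1370
Iter 4: z = -0.3613 + -0.1683i, |z|^2 = 0.1588
Iter 5: z = -0.2678 + -0.1834i, |z|^2 = 0.1054
Iter 6: z = -0.3319 + -0.2068i, |z|^2 = 0.1529
Iter 7: z = -0.3026 + -0.1677i, |z|^2 = 0.1197
Iter 8: z = -0.3066 + -0.2035i, |z|^2 = 0.1354
Iter 9: z = -0.3174 + -0.1802i, |z|^2 = 0.1332
Iter 10: z = -0.3017 + -0.1906i, |z|^2 = 0.1274
Iter 11: z = -0.3153 + -0.1900i, |z|^2 = 0.1355
Iter 12: z = -0.3067 + -0.1852i, |z|^2 = 0.1284
Iter 13: z = -0.3102 + -0.1914i, |z|^2 = 0.1329
Iter 14: z = -0.3104 + -0.1862i, |z|^2 = 0.1310
Iter 15: z = -0.3083 + -0.1894i, |z|^2 = 0.1309

Answer: 16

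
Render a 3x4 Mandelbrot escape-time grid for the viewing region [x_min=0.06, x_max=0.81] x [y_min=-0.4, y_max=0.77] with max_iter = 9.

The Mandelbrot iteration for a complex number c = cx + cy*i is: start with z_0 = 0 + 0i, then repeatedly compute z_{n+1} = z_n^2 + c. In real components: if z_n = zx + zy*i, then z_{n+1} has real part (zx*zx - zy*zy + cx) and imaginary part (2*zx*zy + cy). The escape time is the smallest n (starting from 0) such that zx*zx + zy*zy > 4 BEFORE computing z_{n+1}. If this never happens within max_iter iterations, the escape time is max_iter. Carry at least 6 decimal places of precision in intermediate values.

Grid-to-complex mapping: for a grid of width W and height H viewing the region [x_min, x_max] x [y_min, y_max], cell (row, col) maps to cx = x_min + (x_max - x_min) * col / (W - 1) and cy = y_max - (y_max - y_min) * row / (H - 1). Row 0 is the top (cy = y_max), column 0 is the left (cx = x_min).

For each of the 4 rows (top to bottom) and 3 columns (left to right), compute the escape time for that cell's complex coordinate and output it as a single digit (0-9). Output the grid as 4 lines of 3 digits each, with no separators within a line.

Answer: 842
993
963
993

Derivation:
(row=0, col=0): c = 0.0600 + 0.7700i → escape time 8
(row=0, col=1): c = 0.4350 + 0.7700i → escape time 4
(row=0, col=2): c = 0.8100 + 0.7700i → escape time 2
(row=1, col=0): c = 0.0600 + 0.3800i → escape time 9
(row=1, col=1): c = 0.4350 + 0.3800i → escape time 9
(row=1, col=2): c = 0.8100 + 0.3800i → escape time 3
(row=2, col=0): c = 0.0600 + -0.0100i → escape time 9
(row=2, col=1): c = 0.4350 + -0.0100i → escape time 6
(row=2, col=2): c = 0.8100 + -0.0100i → escape time 3
(row=3, col=0): c = 0.0600 + -0.4000i → escape time 9
(row=3, col=1): c = 0.4350 + -0.4000i → escape time 9
(row=3, col=2): c = 0.8100 + -0.4000i → escape time 3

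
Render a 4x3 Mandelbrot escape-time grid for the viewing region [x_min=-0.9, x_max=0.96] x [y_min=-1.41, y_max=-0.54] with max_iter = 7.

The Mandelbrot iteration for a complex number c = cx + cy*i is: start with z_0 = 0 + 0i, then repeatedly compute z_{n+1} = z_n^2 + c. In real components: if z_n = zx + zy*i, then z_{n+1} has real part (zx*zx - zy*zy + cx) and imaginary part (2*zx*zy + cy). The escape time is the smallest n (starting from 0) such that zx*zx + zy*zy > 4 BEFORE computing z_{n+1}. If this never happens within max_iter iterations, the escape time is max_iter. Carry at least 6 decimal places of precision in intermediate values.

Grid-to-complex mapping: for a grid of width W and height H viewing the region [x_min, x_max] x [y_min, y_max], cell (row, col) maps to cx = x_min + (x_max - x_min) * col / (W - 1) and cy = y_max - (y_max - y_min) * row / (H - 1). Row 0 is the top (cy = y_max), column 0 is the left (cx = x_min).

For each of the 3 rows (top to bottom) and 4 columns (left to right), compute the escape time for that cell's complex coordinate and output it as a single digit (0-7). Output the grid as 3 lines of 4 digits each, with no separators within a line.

(row=0, col=0): c = -0.9000 + -0.5400i → escape time 5
(row=0, col=1): c = -0.2800 + -0.5400i → escape time 7
(row=0, col=2): c = 0.3400 + -0.5400i → escape time 7
(row=0, col=3): c = 0.9600 + -0.5400i → escape time 2
(row=1, col=0): c = -0.9000 + -0.9750i → escape time 3
(row=1, col=1): c = -0.2800 + -0.9750i → escape time 5
(row=1, col=2): c = 0.3400 + -0.9750i → escape time 3
(row=1, col=3): c = 0.9600 + -0.9750i → escape time 2
(row=2, col=0): c = -0.9000 + -1.4100i → escape time 2
(row=2, col=1): c = -0.2800 + -1.4100i → escape time 2
(row=2, col=2): c = 0.3400 + -1.4100i → escape time 2
(row=2, col=3): c = 0.9600 + -1.4100i → escape time 2

Answer: 5772
3532
2222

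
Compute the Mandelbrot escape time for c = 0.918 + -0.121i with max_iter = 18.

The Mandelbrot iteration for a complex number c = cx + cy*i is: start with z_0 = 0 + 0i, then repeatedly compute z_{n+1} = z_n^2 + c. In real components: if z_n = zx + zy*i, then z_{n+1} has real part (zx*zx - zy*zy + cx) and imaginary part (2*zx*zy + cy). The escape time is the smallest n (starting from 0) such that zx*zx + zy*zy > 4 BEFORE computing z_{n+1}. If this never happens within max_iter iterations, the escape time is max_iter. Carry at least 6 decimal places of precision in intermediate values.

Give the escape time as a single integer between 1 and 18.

Answer: 3

Derivation:
z_0 = 0 + 0i, c = 0.9180 + -0.1210i
Iter 1: z = 0.9180 + -0.1210i, |z|^2 = 0.8574
Iter 2: z = 1.7461 + -0.3432i, |z|^2 = 3.1666
Iter 3: z = 3.8490 + -1.3194i, |z|^2 = 16.5559
Escaped at iteration 3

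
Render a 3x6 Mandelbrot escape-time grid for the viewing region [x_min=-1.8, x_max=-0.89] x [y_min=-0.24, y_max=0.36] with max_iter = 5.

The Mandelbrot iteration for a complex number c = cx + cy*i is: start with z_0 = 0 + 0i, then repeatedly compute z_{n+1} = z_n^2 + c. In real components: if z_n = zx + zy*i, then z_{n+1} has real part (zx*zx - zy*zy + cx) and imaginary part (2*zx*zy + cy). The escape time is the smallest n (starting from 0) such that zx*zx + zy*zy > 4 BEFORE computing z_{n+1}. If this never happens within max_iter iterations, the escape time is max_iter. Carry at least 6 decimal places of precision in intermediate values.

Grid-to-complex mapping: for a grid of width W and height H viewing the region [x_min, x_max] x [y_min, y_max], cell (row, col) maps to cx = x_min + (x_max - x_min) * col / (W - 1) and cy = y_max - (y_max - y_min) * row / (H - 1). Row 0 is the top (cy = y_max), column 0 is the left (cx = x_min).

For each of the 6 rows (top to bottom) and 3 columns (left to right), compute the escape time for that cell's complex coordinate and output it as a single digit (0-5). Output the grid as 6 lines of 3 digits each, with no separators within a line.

Answer: 355
455
455
555
455
455

Derivation:
(row=0, col=0): c = -1.8000 + 0.3600i → escape time 3
(row=0, col=1): c = -1.3450 + 0.3600i → escape time 5
(row=0, col=2): c = -0.8900 + 0.3600i → escape time 5
(row=1, col=0): c = -1.8000 + 0.2400i → escape time 4
(row=1, col=1): c = -1.3450 + 0.2400i → escape time 5
(row=1, col=2): c = -0.8900 + 0.2400i → escape time 5
(row=2, col=0): c = -1.8000 + 0.1200i → escape time 4
(row=2, col=1): c = -1.3450 + 0.1200i → escape time 5
(row=2, col=2): c = -0.8900 + 0.1200i → escape time 5
(row=3, col=0): c = -1.8000 + 0.0000i → escape time 5
(row=3, col=1): c = -1.3450 + 0.0000i → escape time 5
(row=3, col=2): c = -0.8900 + 0.0000i → escape time 5
(row=4, col=0): c = -1.8000 + -0.1200i → escape time 4
(row=4, col=1): c = -1.3450 + -0.1200i → escape time 5
(row=4, col=2): c = -0.8900 + -0.1200i → escape time 5
(row=5, col=0): c = -1.8000 + -0.2400i → escape time 4
(row=5, col=1): c = -1.3450 + -0.2400i → escape time 5
(row=5, col=2): c = -0.8900 + -0.2400i → escape time 5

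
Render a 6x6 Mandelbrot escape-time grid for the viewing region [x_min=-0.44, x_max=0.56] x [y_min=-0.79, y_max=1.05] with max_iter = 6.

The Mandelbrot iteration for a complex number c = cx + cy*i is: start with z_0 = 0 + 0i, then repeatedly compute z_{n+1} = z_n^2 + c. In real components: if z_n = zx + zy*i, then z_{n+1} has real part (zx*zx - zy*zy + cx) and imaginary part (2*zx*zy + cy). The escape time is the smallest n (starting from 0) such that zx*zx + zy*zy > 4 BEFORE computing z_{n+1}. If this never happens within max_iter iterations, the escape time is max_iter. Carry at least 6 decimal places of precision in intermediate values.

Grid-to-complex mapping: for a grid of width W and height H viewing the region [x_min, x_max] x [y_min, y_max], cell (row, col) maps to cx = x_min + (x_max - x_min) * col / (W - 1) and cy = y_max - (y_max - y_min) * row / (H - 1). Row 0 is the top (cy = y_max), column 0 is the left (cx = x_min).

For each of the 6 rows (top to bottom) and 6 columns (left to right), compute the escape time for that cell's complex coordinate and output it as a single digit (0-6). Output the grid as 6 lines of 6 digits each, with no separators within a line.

(row=0, col=0): c = -0.4400 + 1.0500i → escape time 4
(row=0, col=1): c = -0.2400 + 1.0500i → escape time 6
(row=0, col=2): c = -0.0400 + 1.0500i → escape time 6
(row=0, col=3): c = 0.1600 + 1.0500i → escape time 4
(row=0, col=4): c = 0.3600 + 1.0500i → escape time 3
(row=0, col=5): c = 0.5600 + 1.0500i → escape time 2
(row=1, col=0): c = -0.4400 + 0.6820i → escape time 6
(row=1, col=1): c = -0.2400 + 0.6820i → escape time 6
(row=1, col=2): c = -0.0400 + 0.6820i → escape time 6
(row=1, col=3): c = 0.1600 + 0.6820i → escape time 6
(row=1, col=4): c = 0.3600 + 0.6820i → escape time 6
(row=1, col=5): c = 0.5600 + 0.6820i → escape time 3
(row=2, col=0): c = -0.4400 + 0.3140i → escape time 6
(row=2, col=1): c = -0.2400 + 0.3140i → escape time 6
(row=2, col=2): c = -0.0400 + 0.3140i → escape time 6
(row=2, col=3): c = 0.1600 + 0.3140i → escape time 6
(row=2, col=4): c = 0.3600 + 0.3140i → escape time 6
(row=2, col=5): c = 0.5600 + 0.3140i → escape time 4
(row=3, col=0): c = -0.4400 + -0.0540i → escape time 6
(row=3, col=1): c = -0.2400 + -0.0540i → escape time 6
(row=3, col=2): c = -0.0400 + -0.0540i → escape time 6
(row=3, col=3): c = 0.1600 + -0.0540i → escape time 6
(row=3, col=4): c = 0.3600 + -0.0540i → escape time 6
(row=3, col=5): c = 0.5600 + -0.0540i → escape time 4
(row=4, col=0): c = -0.4400 + -0.4220i → escape time 6
(row=4, col=1): c = -0.2400 + -0.4220i → escape time 6
(row=4, col=2): c = -0.0400 + -0.4220i → escape time 6
(row=4, col=3): c = 0.1600 + -0.4220i → escape time 6
(row=4, col=4): c = 0.3600 + -0.4220i → escape time 6
(row=4, col=5): c = 0.5600 + -0.4220i → escape time 4
(row=5, col=0): c = -0.4400 + -0.7900i → escape time 6
(row=5, col=1): c = -0.2400 + -0.7900i → escape time 6
(row=5, col=2): c = -0.0400 + -0.7900i → escape time 6
(row=5, col=3): c = 0.1600 + -0.7900i → escape time 5
(row=5, col=4): c = 0.3600 + -0.7900i → escape time 4
(row=5, col=5): c = 0.5600 + -0.7900i → escape time 3

Answer: 466432
666663
666664
666664
666664
666543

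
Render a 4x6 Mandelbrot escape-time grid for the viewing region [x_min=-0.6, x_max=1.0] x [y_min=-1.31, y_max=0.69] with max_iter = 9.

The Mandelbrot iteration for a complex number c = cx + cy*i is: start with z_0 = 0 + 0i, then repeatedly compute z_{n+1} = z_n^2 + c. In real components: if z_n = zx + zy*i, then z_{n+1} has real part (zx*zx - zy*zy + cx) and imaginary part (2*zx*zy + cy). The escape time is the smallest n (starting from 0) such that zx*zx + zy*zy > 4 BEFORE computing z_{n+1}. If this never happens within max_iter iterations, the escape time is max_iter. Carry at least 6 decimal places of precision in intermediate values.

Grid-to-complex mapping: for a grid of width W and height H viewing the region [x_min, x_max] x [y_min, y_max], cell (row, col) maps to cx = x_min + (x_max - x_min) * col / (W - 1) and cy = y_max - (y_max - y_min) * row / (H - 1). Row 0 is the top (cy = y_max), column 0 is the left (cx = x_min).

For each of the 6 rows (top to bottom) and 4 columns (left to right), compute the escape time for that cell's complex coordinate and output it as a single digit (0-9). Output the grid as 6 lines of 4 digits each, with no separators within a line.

(row=0, col=0): c = -0.6000 + 0.6900i → escape time 9
(row=0, col=1): c = -0.0667 + 0.6900i → escape time 9
(row=0, col=2): c = 0.4667 + 0.6900i → escape time 4
(row=0, col=3): c = 1.0000 + 0.6900i → escape time 2
(row=1, col=0): c = -0.6000 + 0.2900i → escape time 9
(row=1, col=1): c = -0.0667 + 0.2900i → escape time 9
(row=1, col=2): c = 0.4667 + 0.2900i → escape time 7
(row=1, col=3): c = 1.0000 + 0.2900i → escape time 2
(row=2, col=0): c = -0.6000 + -0.1100i → escape time 9
(row=2, col=1): c = -0.0667 + -0.1100i → escape time 9
(row=2, col=2): c = 0.4667 + -0.1100i → escape time 5
(row=2, col=3): c = 1.0000 + -0.1100i → escape time 2
(row=3, col=0): c = -0.6000 + -0.5100i → escape time 9
(row=3, col=1): c = -0.0667 + -0.5100i → escape time 9
(row=3, col=2): c = 0.4667 + -0.5100i → escape time 5
(row=3, col=3): c = 1.0000 + -0.5100i → escape time 2
(row=4, col=0): c = -0.6000 + -0.9100i → escape time 4
(row=4, col=1): c = -0.0667 + -0.9100i → escape time 9
(row=4, col=2): c = 0.4667 + -0.9100i → escape time 3
(row=4, col=3): c = 1.0000 + -0.9100i → escape time 2
(row=5, col=0): c = -0.6000 + -1.3100i → escape time 3
(row=5, col=1): c = -0.0667 + -1.3100i → escape time 2
(row=5, col=2): c = 0.4667 + -1.3100i → escape time 2
(row=5, col=3): c = 1.0000 + -1.3100i → escape time 2

Answer: 9942
9972
9952
9952
4932
3222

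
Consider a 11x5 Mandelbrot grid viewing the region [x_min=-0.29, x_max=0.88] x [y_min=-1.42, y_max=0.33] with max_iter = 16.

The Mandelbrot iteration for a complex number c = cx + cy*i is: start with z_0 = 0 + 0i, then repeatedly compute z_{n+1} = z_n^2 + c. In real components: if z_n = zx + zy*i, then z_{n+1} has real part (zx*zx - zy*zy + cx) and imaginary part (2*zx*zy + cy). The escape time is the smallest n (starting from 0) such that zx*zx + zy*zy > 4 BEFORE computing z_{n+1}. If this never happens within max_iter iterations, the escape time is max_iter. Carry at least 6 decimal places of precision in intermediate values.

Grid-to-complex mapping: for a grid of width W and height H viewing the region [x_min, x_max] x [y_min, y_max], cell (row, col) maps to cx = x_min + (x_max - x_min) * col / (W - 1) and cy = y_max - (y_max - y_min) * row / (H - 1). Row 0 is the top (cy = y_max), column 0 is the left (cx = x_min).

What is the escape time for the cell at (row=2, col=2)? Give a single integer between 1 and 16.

Answer: 16

Derivation:
z_0 = 0 + 0i, c = -0.0560 + -0.5450i
Iter 1: z = -0.0560 + -0.5450i, |z|^2 = 0.3002
Iter 2: z = -0.3499 + -0.4840i, |z|^2 = 0.3566
Iter 3: z = -0.1678 + -0.2063i, |z|^2 = 0.0707
Iter 4: z = -0.0704 + -0.4758i, |z|^2 = 0.2313
Iter 5: z = -0.2774 + -0.4780i, |z|^2 = 0.3054
Iter 6: z = -0.2075 + -0.2798i, |z|^2 = 0.1214
Iter 7: z = -0.0912 + -0.4289i, |z|^2 = 0.1922
Iter 8: z = -0.2316 + -0.4668i, |z|^2 = 0.2715
Iter 9: z = -0.2202 + -0.3288i, |z|^2 = 0.1566
Iter 10: z = -0.1156 + -0.4002i, |z|^2 = 0.1735
Iter 11: z = -0.2028 + -0.4525i, |z|^2 = 0.2458
Iter 12: z = -0.2196 + -0.3615i, |z|^2 = 0.1789
Iter 13: z = -0.1385 + -0.3862i, |z|^2 = 0.1683
Iter 14: z = -0.1860 + -0.4380i, |z|^2 = 0.2265
Iter 15: z = -0.2133 + -0.3820i, |z|^2 = 0.1915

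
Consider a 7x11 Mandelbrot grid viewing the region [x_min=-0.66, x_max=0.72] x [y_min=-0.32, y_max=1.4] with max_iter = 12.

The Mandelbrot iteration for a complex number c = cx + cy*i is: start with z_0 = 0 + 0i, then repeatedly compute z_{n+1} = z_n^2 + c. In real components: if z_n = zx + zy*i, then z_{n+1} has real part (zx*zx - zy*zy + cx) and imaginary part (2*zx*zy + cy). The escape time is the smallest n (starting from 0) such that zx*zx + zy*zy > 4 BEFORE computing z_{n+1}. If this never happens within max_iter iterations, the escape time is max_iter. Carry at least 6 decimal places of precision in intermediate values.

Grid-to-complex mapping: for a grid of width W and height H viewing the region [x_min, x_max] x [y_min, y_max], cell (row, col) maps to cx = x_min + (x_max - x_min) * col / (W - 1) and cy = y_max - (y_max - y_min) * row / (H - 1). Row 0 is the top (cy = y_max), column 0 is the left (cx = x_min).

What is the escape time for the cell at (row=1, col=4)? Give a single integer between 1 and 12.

Answer: 2

Derivation:
z_0 = 0 + 0i, c = 0.2600 + 1.2280i
Iter 1: z = 0.2600 + 1.2280i, |z|^2 = 1.5756
Iter 2: z = -1.1804 + 1.8666i, |z|^2 = 4.8774
Escaped at iteration 2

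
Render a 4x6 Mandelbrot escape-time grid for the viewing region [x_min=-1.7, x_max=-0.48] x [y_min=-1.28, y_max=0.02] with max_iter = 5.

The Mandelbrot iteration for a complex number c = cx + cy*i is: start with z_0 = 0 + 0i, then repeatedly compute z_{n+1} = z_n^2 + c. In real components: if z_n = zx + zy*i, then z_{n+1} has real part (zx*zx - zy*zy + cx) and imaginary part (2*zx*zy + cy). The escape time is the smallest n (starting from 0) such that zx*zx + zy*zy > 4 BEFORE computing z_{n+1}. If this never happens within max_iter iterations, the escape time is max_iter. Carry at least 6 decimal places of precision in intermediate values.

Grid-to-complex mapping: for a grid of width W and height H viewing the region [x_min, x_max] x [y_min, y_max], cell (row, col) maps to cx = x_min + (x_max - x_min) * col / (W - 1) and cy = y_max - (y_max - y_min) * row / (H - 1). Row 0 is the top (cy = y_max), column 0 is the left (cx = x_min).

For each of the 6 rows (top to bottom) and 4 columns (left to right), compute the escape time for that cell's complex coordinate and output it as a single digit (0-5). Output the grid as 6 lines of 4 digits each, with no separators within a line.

(row=0, col=0): c = -1.7000 + 0.0200i → escape time 5
(row=0, col=1): c = -1.2933 + 0.0200i → escape time 5
(row=0, col=2): c = -0.8867 + 0.0200i → escape time 5
(row=0, col=3): c = -0.4800 + 0.0200i → escape time 5
(row=1, col=0): c = -1.7000 + -0.2400i → escape time 4
(row=1, col=1): c = -1.2933 + -0.2400i → escape time 5
(row=1, col=2): c = -0.8867 + -0.2400i → escape time 5
(row=1, col=3): c = -0.4800 + -0.2400i → escape time 5
(row=2, col=0): c = -1.7000 + -0.5000i → escape time 3
(row=2, col=1): c = -1.2933 + -0.5000i → escape time 4
(row=2, col=2): c = -0.8867 + -0.5000i → escape time 5
(row=2, col=3): c = -0.4800 + -0.5000i → escape time 5
(row=3, col=0): c = -1.7000 + -0.7600i → escape time 3
(row=3, col=1): c = -1.2933 + -0.7600i → escape time 3
(row=3, col=2): c = -0.8867 + -0.7600i → escape time 4
(row=3, col=3): c = -0.4800 + -0.7600i → escape time 5
(row=4, col=0): c = -1.7000 + -1.0200i → escape time 2
(row=4, col=1): c = -1.2933 + -1.0200i → escape time 3
(row=4, col=2): c = -0.8867 + -1.0200i → escape time 3
(row=4, col=3): c = -0.4800 + -1.0200i → escape time 4
(row=5, col=0): c = -1.7000 + -1.2800i → escape time 1
(row=5, col=1): c = -1.2933 + -1.2800i → escape time 2
(row=5, col=2): c = -0.8867 + -1.2800i → escape time 2
(row=5, col=3): c = -0.4800 + -1.2800i → escape time 3

Answer: 5555
4555
3455
3345
2334
1223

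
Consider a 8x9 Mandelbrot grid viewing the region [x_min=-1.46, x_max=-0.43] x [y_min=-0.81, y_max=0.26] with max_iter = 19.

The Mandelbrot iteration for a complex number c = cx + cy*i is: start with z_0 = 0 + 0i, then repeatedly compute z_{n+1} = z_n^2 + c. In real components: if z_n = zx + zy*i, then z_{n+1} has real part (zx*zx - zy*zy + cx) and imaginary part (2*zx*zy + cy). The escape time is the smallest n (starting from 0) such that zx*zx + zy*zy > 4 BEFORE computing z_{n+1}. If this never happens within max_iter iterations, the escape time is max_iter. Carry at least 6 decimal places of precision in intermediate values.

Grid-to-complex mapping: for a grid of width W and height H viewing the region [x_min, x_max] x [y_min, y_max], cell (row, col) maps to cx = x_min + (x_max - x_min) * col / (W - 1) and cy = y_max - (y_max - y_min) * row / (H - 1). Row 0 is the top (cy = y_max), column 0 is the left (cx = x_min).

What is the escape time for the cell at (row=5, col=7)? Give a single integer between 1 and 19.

Answer: 19

Derivation:
z_0 = 0 + 0i, c = -0.4300 + -0.4088i
Iter 1: z = -0.4300 + -0.4088i, |z|^2 = 0.3520
Iter 2: z = -0.4122 + -0.0572i, |z|^2 = 0.1732
Iter 3: z = -0.2634 + -0.3616i, |z|^2 = 0.2001
Iter 4: z = -0.4914 + -0.2183i, |z|^2 = 0.2891
Iter 5: z = -0.2362 + -0.1942i, |z|^2 = 0.0935
Iter 6: z = -0.4119 + -0.3170i, |z|^2 = 0.2702
Iter 7: z = -0.3608 + -0.1476i, |z|^2 = 0.1520
Iter 8: z = -0.3216 + -0.3022i, |z|^2 = 0.1948
Iter 9: z = -0.4179 + -0.2143i, |z|^2 = 0.2206
Iter 10: z = -0.3013 + -0.2296i, |z|^2 = 0.1435
Iter 11: z = -0.3919 + -0.2704i, |z|^2 = 0.2267
Iter 12: z = -0.3495 + -0.1968i, |z|^2 = 0.1609
Iter 13: z = -0.3466 + -0.2712i, |z|^2 = 0.1937
Iter 14: z = -0.3834 + -0.2208i, |z|^2 = 0.1958
Iter 15: z = -0.3317 + -0.2395i, |z|^2 = 0.1674
Iter 16: z = -0.3773 + -0.2499i, |z|^2 = 0.2048
Iter 17: z = -0.3501 + -0.2202i, |z|^2 = 0.1710
Iter 18: z = -0.3559 + -0.2546i, |z|^2 = 0.1915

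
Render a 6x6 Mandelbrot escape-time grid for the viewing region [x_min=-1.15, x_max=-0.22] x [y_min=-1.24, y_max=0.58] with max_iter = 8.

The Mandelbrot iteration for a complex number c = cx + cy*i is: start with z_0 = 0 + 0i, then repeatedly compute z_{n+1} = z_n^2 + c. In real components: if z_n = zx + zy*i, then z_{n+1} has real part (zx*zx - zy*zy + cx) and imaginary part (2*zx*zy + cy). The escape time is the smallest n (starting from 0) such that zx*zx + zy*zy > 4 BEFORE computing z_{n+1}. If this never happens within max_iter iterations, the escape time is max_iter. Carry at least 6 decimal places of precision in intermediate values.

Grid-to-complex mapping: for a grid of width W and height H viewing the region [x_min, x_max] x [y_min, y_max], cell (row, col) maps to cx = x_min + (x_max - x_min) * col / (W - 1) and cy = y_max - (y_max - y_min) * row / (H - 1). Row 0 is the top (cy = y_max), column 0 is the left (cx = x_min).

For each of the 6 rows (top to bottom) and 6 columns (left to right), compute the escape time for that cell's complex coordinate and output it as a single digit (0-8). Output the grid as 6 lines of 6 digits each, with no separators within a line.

Answer: 456888
888888
888888
556888
334458
233333

Derivation:
(row=0, col=0): c = -1.1500 + 0.5800i → escape time 4
(row=0, col=1): c = -0.9640 + 0.5800i → escape time 5
(row=0, col=2): c = -0.7780 + 0.5800i → escape time 6
(row=0, col=3): c = -0.5920 + 0.5800i → escape time 8
(row=0, col=4): c = -0.4060 + 0.5800i → escape time 8
(row=0, col=5): c = -0.2200 + 0.5800i → escape time 8
(row=1, col=0): c = -1.1500 + 0.2160i → escape time 8
(row=1, col=1): c = -0.9640 + 0.2160i → escape time 8
(row=1, col=2): c = -0.7780 + 0.2160i → escape time 8
(row=1, col=3): c = -0.5920 + 0.2160i → escape time 8
(row=1, col=4): c = -0.4060 + 0.2160i → escape time 8
(row=1, col=5): c = -0.2200 + 0.2160i → escape time 8
(row=2, col=0): c = -1.1500 + -0.1480i → escape time 8
(row=2, col=1): c = -0.9640 + -0.1480i → escape time 8
(row=2, col=2): c = -0.7780 + -0.1480i → escape time 8
(row=2, col=3): c = -0.5920 + -0.1480i → escape time 8
(row=2, col=4): c = -0.4060 + -0.1480i → escape time 8
(row=2, col=5): c = -0.2200 + -0.1480i → escape time 8
(row=3, col=0): c = -1.1500 + -0.5120i → escape time 5
(row=3, col=1): c = -0.9640 + -0.5120i → escape time 5
(row=3, col=2): c = -0.7780 + -0.5120i → escape time 6
(row=3, col=3): c = -0.5920 + -0.5120i → escape time 8
(row=3, col=4): c = -0.4060 + -0.5120i → escape time 8
(row=3, col=5): c = -0.2200 + -0.5120i → escape time 8
(row=4, col=0): c = -1.1500 + -0.8760i → escape time 3
(row=4, col=1): c = -0.9640 + -0.8760i → escape time 3
(row=4, col=2): c = -0.7780 + -0.8760i → escape time 4
(row=4, col=3): c = -0.5920 + -0.8760i → escape time 4
(row=4, col=4): c = -0.4060 + -0.8760i → escape time 5
(row=4, col=5): c = -0.2200 + -0.8760i → escape time 8
(row=5, col=0): c = -1.1500 + -1.2400i → escape time 2
(row=5, col=1): c = -0.9640 + -1.2400i → escape time 3
(row=5, col=2): c = -0.7780 + -1.2400i → escape time 3
(row=5, col=3): c = -0.5920 + -1.2400i → escape time 3
(row=5, col=4): c = -0.4060 + -1.2400i → escape time 3
(row=5, col=5): c = -0.2200 + -1.2400i → escape time 3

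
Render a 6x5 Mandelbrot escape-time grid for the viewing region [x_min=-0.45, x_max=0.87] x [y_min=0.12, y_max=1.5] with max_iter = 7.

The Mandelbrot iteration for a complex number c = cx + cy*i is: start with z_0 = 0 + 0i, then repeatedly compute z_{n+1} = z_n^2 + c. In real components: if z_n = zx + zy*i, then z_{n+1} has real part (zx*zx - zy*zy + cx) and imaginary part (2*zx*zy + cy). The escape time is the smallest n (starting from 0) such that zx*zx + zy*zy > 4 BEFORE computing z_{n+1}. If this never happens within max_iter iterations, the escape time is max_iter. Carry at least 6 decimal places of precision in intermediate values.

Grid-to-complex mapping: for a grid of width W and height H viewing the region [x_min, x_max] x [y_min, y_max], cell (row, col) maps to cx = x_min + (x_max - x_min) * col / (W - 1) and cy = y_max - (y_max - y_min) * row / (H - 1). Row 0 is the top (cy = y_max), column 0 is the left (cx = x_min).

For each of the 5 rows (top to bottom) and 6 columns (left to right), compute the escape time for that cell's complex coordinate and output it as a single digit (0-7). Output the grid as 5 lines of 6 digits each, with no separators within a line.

Answer: 222222
343222
677432
777733
777743

Derivation:
(row=0, col=0): c = -0.4500 + 1.5000i → escape time 2
(row=0, col=1): c = -0.1860 + 1.5000i → escape time 2
(row=0, col=2): c = 0.0780 + 1.5000i → escape time 2
(row=0, col=3): c = 0.3420 + 1.5000i → escape time 2
(row=0, col=4): c = 0.6060 + 1.5000i → escape time 2
(row=0, col=5): c = 0.8700 + 1.5000i → escape time 2
(row=1, col=0): c = -0.4500 + 1.1550i → escape time 3
(row=1, col=1): c = -0.1860 + 1.1550i → escape time 4
(row=1, col=2): c = 0.0780 + 1.1550i → escape time 3
(row=1, col=3): c = 0.3420 + 1.1550i → escape time 2
(row=1, col=4): c = 0.6060 + 1.1550i → escape time 2
(row=1, col=5): c = 0.8700 + 1.1550i → escape time 2
(row=2, col=0): c = -0.4500 + 0.8100i → escape time 6
(row=2, col=1): c = -0.1860 + 0.8100i → escape time 7
(row=2, col=2): c = 0.0780 + 0.8100i → escape time 7
(row=2, col=3): c = 0.3420 + 0.8100i → escape time 4
(row=2, col=4): c = 0.6060 + 0.8100i → escape time 3
(row=2, col=5): c = 0.8700 + 0.8100i → escape time 2
(row=3, col=0): c = -0.4500 + 0.4650i → escape time 7
(row=3, col=1): c = -0.1860 + 0.4650i → escape time 7
(row=3, col=2): c = 0.0780 + 0.4650i → escape time 7
(row=3, col=3): c = 0.3420 + 0.4650i → escape time 7
(row=3, col=4): c = 0.6060 + 0.4650i → escape time 3
(row=3, col=5): c = 0.8700 + 0.4650i → escape time 3
(row=4, col=0): c = -0.4500 + 0.1200i → escape time 7
(row=4, col=1): c = -0.1860 + 0.1200i → escape time 7
(row=4, col=2): c = 0.0780 + 0.1200i → escape time 7
(row=4, col=3): c = 0.3420 + 0.1200i → escape time 7
(row=4, col=4): c = 0.6060 + 0.1200i → escape time 4
(row=4, col=5): c = 0.8700 + 0.1200i → escape time 3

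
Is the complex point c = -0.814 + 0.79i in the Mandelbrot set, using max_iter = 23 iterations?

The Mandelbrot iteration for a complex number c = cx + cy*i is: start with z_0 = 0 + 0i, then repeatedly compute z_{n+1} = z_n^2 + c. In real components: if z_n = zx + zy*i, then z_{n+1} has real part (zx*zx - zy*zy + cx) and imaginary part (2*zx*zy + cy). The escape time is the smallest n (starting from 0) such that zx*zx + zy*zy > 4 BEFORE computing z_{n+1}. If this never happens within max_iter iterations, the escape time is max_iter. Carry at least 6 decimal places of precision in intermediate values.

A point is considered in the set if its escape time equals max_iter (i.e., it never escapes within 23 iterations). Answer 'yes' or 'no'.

z_0 = 0 + 0i, c = -0.8140 + 0.7900i
Iter 1: z = -0.8140 + 0.7900i, |z|^2 = 1.2867
Iter 2: z = -0.7755 + -0.4961i, |z|^2 = 0.8475
Iter 3: z = -0.4587 + 1.5595i, |z|^2 = 2.6424
Iter 4: z = -3.0356 + -0.6408i, |z|^2 = 9.6252
Escaped at iteration 4

Answer: no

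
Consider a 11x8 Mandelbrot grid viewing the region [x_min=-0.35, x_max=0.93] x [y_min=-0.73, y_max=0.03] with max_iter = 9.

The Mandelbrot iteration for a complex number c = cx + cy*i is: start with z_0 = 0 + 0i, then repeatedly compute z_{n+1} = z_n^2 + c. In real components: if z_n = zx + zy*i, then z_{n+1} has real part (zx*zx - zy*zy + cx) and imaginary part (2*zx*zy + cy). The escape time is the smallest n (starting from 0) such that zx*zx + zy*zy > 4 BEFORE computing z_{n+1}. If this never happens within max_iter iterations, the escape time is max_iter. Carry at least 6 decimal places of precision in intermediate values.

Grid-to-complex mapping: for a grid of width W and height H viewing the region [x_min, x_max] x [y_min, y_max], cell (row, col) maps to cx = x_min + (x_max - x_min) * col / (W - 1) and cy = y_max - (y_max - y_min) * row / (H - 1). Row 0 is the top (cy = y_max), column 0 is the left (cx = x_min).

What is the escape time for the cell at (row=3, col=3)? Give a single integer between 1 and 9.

z_0 = 0 + 0i, c = 0.0340 + -0.2957i
Iter 1: z = 0.0340 + -0.2957i, |z|^2 = 0.0886
Iter 2: z = -0.0523 + -0.3158i, |z|^2 = 0.1025
Iter 3: z = -0.0630 + -0.2627i, |z|^2 = 0.0730
Iter 4: z = -0.0310 + -0.2626i, |z|^2 = 0.0699
Iter 5: z = -0.0340 + -0.2794i, |z|^2 = 0.0792
Iter 6: z = -0.0429 + -0.2767i, |z|^2 = 0.0784
Iter 7: z = -0.0407 + -0.2720i, |z|^2 = 0.0756
Iter 8: z = -0.0383 + -0.2736i, |z|^2 = 0.0763

Answer: 9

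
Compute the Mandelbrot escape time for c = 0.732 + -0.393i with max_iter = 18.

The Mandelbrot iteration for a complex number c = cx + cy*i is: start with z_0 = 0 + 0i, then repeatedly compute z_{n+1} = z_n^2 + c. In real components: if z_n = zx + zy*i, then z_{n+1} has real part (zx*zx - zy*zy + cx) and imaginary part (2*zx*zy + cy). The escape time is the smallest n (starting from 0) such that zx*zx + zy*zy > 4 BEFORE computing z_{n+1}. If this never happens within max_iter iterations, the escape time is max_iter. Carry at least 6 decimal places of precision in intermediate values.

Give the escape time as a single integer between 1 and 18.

z_0 = 0 + 0i, c = 0.7320 + -0.3930i
Iter 1: z = 0.7320 + -0.3930i, |z|^2 = 0.6903
Iter 2: z = 1.1134 + -0.9684i, |z|^2 = 2.1773
Iter 3: z = 1.0339 + -2.5493i, |z|^2 = 7.5678
Escaped at iteration 3

Answer: 3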